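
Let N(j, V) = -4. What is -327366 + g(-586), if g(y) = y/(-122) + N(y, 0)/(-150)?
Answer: -1497677353/4575 ≈ -3.2736e+5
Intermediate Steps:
g(y) = 2/75 - y/122 (g(y) = y/(-122) - 4/(-150) = y*(-1/122) - 4*(-1/150) = -y/122 + 2/75 = 2/75 - y/122)
-327366 + g(-586) = -327366 + (2/75 - 1/122*(-586)) = -327366 + (2/75 + 293/61) = -327366 + 22097/4575 = -1497677353/4575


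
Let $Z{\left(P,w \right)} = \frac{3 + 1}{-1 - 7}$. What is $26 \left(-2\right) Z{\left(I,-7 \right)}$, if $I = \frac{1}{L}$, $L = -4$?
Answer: $26$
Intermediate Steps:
$I = - \frac{1}{4}$ ($I = \frac{1}{-4} = - \frac{1}{4} \approx -0.25$)
$Z{\left(P,w \right)} = - \frac{1}{2}$ ($Z{\left(P,w \right)} = \frac{4}{-8} = 4 \left(- \frac{1}{8}\right) = - \frac{1}{2}$)
$26 \left(-2\right) Z{\left(I,-7 \right)} = 26 \left(-2\right) \left(- \frac{1}{2}\right) = \left(-52\right) \left(- \frac{1}{2}\right) = 26$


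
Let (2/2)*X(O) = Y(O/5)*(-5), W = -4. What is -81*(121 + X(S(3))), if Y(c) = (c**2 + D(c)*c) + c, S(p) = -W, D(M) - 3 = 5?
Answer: -33129/5 ≈ -6625.8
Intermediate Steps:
D(M) = 8 (D(M) = 3 + 5 = 8)
S(p) = 4 (S(p) = -1*(-4) = 4)
Y(c) = c**2 + 9*c (Y(c) = (c**2 + 8*c) + c = c**2 + 9*c)
X(O) = -O*(9 + O/5) (X(O) = ((O/5)*(9 + O/5))*(-5) = (O*(9 + O/5)/5)*(-5) = -O*(9 + O/5))
-81*(121 + X(S(3))) = -81*(121 - 1/5*4*(45 + 4)) = -81*(121 - 1/5*4*49) = -81*(121 - 196/5) = -81*409/5 = -33129/5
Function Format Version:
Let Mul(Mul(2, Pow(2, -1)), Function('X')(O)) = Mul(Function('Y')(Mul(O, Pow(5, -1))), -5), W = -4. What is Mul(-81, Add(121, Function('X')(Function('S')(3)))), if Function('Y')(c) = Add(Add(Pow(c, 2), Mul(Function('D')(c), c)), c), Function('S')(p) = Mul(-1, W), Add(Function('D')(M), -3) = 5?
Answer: Rational(-33129, 5) ≈ -6625.8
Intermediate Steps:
Function('D')(M) = 8 (Function('D')(M) = Add(3, 5) = 8)
Function('S')(p) = 4 (Function('S')(p) = Mul(-1, -4) = 4)
Function('Y')(c) = Add(Pow(c, 2), Mul(9, c)) (Function('Y')(c) = Add(Add(Pow(c, 2), Mul(8, c)), c) = Add(Pow(c, 2), Mul(9, c)))
Function('X')(O) = Mul(-1, O, Add(9, Mul(Rational(1, 5), O))) (Function('X')(O) = Mul(Mul(Mul(O, Pow(5, -1)), Add(9, Mul(O, Pow(5, -1)))), -5) = Mul(Mul(Mul(O, Rational(1, 5)), Add(9, Mul(O, Rational(1, 5)))), -5) = Mul(Mul(Mul(Rational(1, 5), O), Add(9, Mul(Rational(1, 5), O))), -5) = Mul(Mul(Rational(1, 5), O, Add(9, Mul(Rational(1, 5), O))), -5) = Mul(-1, O, Add(9, Mul(Rational(1, 5), O))))
Mul(-81, Add(121, Function('X')(Function('S')(3)))) = Mul(-81, Add(121, Mul(Rational(-1, 5), 4, Add(45, 4)))) = Mul(-81, Add(121, Mul(Rational(-1, 5), 4, 49))) = Mul(-81, Add(121, Rational(-196, 5))) = Mul(-81, Rational(409, 5)) = Rational(-33129, 5)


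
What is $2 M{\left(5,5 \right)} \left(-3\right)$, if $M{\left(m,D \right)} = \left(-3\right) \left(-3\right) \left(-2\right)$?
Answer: $108$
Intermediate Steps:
$M{\left(m,D \right)} = -18$ ($M{\left(m,D \right)} = 9 \left(-2\right) = -18$)
$2 M{\left(5,5 \right)} \left(-3\right) = 2 \left(-18\right) \left(-3\right) = \left(-36\right) \left(-3\right) = 108$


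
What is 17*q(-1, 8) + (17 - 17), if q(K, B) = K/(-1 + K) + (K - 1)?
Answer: -51/2 ≈ -25.500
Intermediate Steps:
q(K, B) = -1 + K + K/(-1 + K) (q(K, B) = K/(-1 + K) + (-1 + K) = -1 + K + K/(-1 + K))
17*q(-1, 8) + (17 - 17) = 17*((1 + (-1)**2 - 1*(-1))/(-1 - 1)) + (17 - 17) = 17*((1 + 1 + 1)/(-2)) + 0 = 17*(-1/2*3) + 0 = 17*(-3/2) + 0 = -51/2 + 0 = -51/2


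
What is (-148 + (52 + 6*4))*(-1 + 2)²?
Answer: -72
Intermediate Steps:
(-148 + (52 + 6*4))*(-1 + 2)² = (-148 + (52 + 24))*1² = (-148 + 76)*1 = -72*1 = -72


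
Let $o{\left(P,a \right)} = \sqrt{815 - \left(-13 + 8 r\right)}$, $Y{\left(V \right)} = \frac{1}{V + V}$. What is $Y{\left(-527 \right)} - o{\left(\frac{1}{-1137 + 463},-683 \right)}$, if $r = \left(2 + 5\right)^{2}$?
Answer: $- \frac{1}{1054} - 2 \sqrt{109} \approx -20.882$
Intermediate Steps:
$Y{\left(V \right)} = \frac{1}{2 V}$
$r = 49$ ($r = 7^{2} = 49$)
$o{\left(P,a \right)} = 2 \sqrt{109}$ ($o{\left(P,a \right)} = \sqrt{815 + \left(13 - 392\right)} = \sqrt{815 - 379} = \sqrt{436} = 2 \sqrt{109}$)
$Y{\left(-527 \right)} - o{\left(\frac{1}{-1137 + 463},-683 \right)} = \frac{1}{2 \left(-527\right)} - 2 \sqrt{109} = \frac{1}{2} \left(- \frac{1}{527}\right) - 2 \sqrt{109} = - \frac{1}{1054} - 2 \sqrt{109}$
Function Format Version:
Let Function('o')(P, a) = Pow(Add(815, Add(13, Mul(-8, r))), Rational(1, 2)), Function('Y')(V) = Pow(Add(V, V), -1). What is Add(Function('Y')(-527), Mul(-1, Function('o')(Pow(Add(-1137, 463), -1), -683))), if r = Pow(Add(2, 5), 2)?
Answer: Add(Rational(-1, 1054), Mul(-2, Pow(109, Rational(1, 2)))) ≈ -20.882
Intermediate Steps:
Function('Y')(V) = Mul(Rational(1, 2), Pow(V, -1)) (Function('Y')(V) = Pow(Mul(2, V), -1) = Mul(Rational(1, 2), Pow(V, -1)))
r = 49 (r = Pow(7, 2) = 49)
Function('o')(P, a) = Mul(2, Pow(109, Rational(1, 2))) (Function('o')(P, a) = Pow(Add(815, Add(13, Mul(-8, 49))), Rational(1, 2)) = Pow(Add(815, Add(13, -392)), Rational(1, 2)) = Pow(Add(815, -379), Rational(1, 2)) = Pow(436, Rational(1, 2)) = Mul(2, Pow(109, Rational(1, 2))))
Add(Function('Y')(-527), Mul(-1, Function('o')(Pow(Add(-1137, 463), -1), -683))) = Add(Mul(Rational(1, 2), Pow(-527, -1)), Mul(-1, Mul(2, Pow(109, Rational(1, 2))))) = Add(Mul(Rational(1, 2), Rational(-1, 527)), Mul(-2, Pow(109, Rational(1, 2)))) = Add(Rational(-1, 1054), Mul(-2, Pow(109, Rational(1, 2))))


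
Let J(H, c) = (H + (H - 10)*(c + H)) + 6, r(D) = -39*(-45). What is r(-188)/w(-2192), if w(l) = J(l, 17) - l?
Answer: 45/122804 ≈ 0.00036644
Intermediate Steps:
r(D) = 1755
J(H, c) = 6 + H + (-10 + H)*(H + c) (J(H, c) = (H + (-10 + H)*(H + c)) + 6 = 6 + H + (-10 + H)*(H + c))
w(l) = -164 + l² + 7*l (w(l) = (6 + l² - 10*17 - 9*l + l*17) - l = (6 + l² - 170 - 9*l + 17*l) - l = (-164 + l² + 8*l) - l = -164 + l² + 7*l)
r(-188)/w(-2192) = 1755/(-164 + (-2192)² + 7*(-2192)) = 1755/(-164 + 4804864 - 15344) = 1755/4789356 = 1755*(1/4789356) = 45/122804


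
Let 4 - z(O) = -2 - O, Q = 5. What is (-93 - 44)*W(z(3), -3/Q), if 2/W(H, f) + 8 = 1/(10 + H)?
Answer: 5206/151 ≈ 34.477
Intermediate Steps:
z(O) = 6 + O (z(O) = 4 - (-2 - O) = 4 + (2 + O) = 6 + O)
W(H, f) = 2/(-8 + 1/(10 + H))
(-93 - 44)*W(z(3), -3/Q) = (-93 - 44)*(2*(-10 - (6 + 3))/(79 + 8*(6 + 3))) = -274*(-10 - 1*9)/(79 + 8*9) = -274*(-10 - 9)/(79 + 72) = -274*(-19)/151 = -137*(-38/151) = 5206/151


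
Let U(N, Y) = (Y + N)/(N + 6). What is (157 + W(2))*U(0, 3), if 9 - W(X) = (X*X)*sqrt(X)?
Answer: 83 - 2*sqrt(2) ≈ 80.172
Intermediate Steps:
U(N, Y) = (N + Y)/(6 + N)
W(X) = 9 - X**(5/2) (W(X) = 9 - X*X*sqrt(X) = 9 - X**2*sqrt(X) = 9 - X**(5/2))
(157 + W(2))*U(0, 3) = (157 + (9 - 2**(5/2)))*((0 + 3)/(6 + 0)) = (157 + (9 - 4*sqrt(2)))*(3/6) = (157 + (9 - 4*sqrt(2)))*((1/6)*3) = (166 - 4*sqrt(2))*(1/2) = 83 - 2*sqrt(2)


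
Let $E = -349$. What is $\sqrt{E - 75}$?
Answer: $2 i \sqrt{106} \approx 20.591 i$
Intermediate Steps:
$\sqrt{E - 75} = \sqrt{-349 - 75} = \sqrt{-424} = 2 i \sqrt{106}$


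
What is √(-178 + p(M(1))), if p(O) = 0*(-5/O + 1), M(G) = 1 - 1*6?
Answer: I*√178 ≈ 13.342*I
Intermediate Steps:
M(G) = -5 (M(G) = 1 - 6 = -5)
p(O) = 0 (p(O) = 0*(1 - 5/O) = 0)
√(-178 + p(M(1))) = √(-178 + 0) = √(-178) = I*√178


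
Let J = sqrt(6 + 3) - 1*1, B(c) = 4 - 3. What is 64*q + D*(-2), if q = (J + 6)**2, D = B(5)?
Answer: 4094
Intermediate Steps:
B(c) = 1
D = 1
J = 2 (J = sqrt(9) - 1 = 3 - 1 = 2)
q = 64 (q = (2 + 6)**2 = 8**2 = 64)
64*q + D*(-2) = 64*64 + 1*(-2) = 4096 - 2 = 4094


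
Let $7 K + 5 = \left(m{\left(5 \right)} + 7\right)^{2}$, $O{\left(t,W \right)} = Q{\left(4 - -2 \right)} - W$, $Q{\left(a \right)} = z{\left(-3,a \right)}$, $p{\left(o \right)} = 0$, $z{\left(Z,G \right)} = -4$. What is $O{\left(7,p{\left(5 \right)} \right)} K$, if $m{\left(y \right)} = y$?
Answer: $- \frac{556}{7} \approx -79.429$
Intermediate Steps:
$Q{\left(a \right)} = -4$
$O{\left(t,W \right)} = -4 - W$
$K = \frac{139}{7}$ ($K = - \frac{5}{7} + \frac{\left(5 + 7\right)^{2}}{7} = - \frac{5}{7} + \frac{12^{2}}{7} = - \frac{5}{7} + \frac{1}{7} \cdot 144 = - \frac{5}{7} + \frac{144}{7} = \frac{139}{7} \approx 19.857$)
$O{\left(7,p{\left(5 \right)} \right)} K = \left(-4 - 0\right) \frac{139}{7} = \left(-4 + 0\right) \frac{139}{7} = \left(-4\right) \frac{139}{7} = - \frac{556}{7}$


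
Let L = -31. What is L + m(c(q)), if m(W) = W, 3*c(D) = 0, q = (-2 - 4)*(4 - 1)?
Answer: -31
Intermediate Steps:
q = -18 (q = -6*3 = -18)
c(D) = 0 (c(D) = (⅓)*0 = 0)
L + m(c(q)) = -31 + 0 = -31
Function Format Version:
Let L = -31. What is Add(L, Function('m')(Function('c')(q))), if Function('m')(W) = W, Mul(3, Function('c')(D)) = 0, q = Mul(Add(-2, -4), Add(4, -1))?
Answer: -31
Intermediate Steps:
q = -18 (q = Mul(-6, 3) = -18)
Function('c')(D) = 0 (Function('c')(D) = Mul(Rational(1, 3), 0) = 0)
Add(L, Function('m')(Function('c')(q))) = Add(-31, 0) = -31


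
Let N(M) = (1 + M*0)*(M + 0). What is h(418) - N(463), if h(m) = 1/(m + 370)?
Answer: -364843/788 ≈ -463.00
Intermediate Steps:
h(m) = 1/(370 + m)
N(M) = M (N(M) = (1 + 0)*M = 1*M = M)
h(418) - N(463) = 1/(370 + 418) - 1*463 = 1/788 - 463 = -364843/788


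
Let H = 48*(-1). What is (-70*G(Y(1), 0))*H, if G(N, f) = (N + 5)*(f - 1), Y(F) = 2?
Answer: -23520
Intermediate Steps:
H = -48
G(N, f) = (-1 + f)*(5 + N) (G(N, f) = (5 + N)*(-1 + f) = (-1 + f)*(5 + N))
(-70*G(Y(1), 0))*H = -70*(-5 - 1*2 + 5*0 + 2*0)*(-48) = -70*(-5 - 2 + 0 + 0)*(-48) = -70*(-7)*(-48) = 490*(-48) = -23520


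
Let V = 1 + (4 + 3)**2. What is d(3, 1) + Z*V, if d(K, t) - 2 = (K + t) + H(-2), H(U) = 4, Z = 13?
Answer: 660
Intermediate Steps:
d(K, t) = 6 + K + t (d(K, t) = 2 + ((K + t) + 4) = 2 + (4 + K + t) = 6 + K + t)
V = 50 (V = 1 + 7**2 = 1 + 49 = 50)
d(3, 1) + Z*V = (6 + 3 + 1) + 13*50 = 10 + 650 = 660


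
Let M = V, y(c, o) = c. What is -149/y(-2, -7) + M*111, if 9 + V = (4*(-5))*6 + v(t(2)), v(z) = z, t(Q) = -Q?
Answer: -28933/2 ≈ -14467.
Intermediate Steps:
V = -131 (V = -9 + ((4*(-5))*6 - 1*2) = -9 + (-20*6 - 2) = -9 + (-120 - 2) = -9 - 122 = -131)
M = -131
-149/y(-2, -7) + M*111 = -149/(-2) - 131*111 = -149*(-½) - 14541 = 149/2 - 14541 = -28933/2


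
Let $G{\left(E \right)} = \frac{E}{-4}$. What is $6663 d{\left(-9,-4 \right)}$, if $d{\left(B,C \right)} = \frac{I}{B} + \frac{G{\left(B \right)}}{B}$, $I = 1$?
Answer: $- \frac{28873}{12} \approx -2406.1$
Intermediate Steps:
$G{\left(E \right)} = - \frac{E}{4}$ ($G{\left(E \right)} = E \left(- \frac{1}{4}\right) = - \frac{E}{4}$)
$d{\left(B,C \right)} = - \frac{1}{4} + \frac{1}{B}$ ($d{\left(B,C \right)} = 1 \frac{1}{B} + \frac{\left(- \frac{1}{4}\right) B}{B} = \frac{1}{B} - \frac{1}{4} = - \frac{1}{4} + \frac{1}{B}$)
$6663 d{\left(-9,-4 \right)} = 6663 \frac{4 - -9}{4 \left(-9\right)} = 6663 \cdot \frac{1}{4} \left(- \frac{1}{9}\right) \left(4 + 9\right) = 6663 \cdot \frac{1}{4} \left(- \frac{1}{9}\right) 13 = 6663 \left(- \frac{13}{36}\right) = - \frac{28873}{12}$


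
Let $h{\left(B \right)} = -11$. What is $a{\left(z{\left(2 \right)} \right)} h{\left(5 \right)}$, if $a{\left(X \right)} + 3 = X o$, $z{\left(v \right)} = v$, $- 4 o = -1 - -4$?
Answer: $\frac{99}{2} \approx 49.5$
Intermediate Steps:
$o = - \frac{3}{4}$ ($o = - \frac{-1 - -4}{4} = - \frac{-1 + 4}{4} = \left(- \frac{1}{4}\right) 3 = - \frac{3}{4} \approx -0.75$)
$a{\left(X \right)} = -3 - \frac{3 X}{4}$ ($a{\left(X \right)} = -3 + X \left(- \frac{3}{4}\right) = -3 - \frac{3 X}{4}$)
$a{\left(z{\left(2 \right)} \right)} h{\left(5 \right)} = \left(-3 - \frac{3}{2}\right) \left(-11\right) = \left(- \frac{9}{2}\right) \left(-11\right) = \frac{99}{2}$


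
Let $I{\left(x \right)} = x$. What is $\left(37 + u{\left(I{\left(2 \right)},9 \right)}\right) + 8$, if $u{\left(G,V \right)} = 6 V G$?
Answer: $153$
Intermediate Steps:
$u{\left(G,V \right)} = 6 G V$
$\left(37 + u{\left(I{\left(2 \right)},9 \right)}\right) + 8 = \left(37 + 6 \cdot 2 \cdot 9\right) + 8 = \left(37 + 108\right) + 8 = 145 + 8 = 153$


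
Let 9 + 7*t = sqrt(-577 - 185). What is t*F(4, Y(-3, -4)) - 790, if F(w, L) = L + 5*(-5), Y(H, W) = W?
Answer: -5269/7 - 29*I*sqrt(762)/7 ≈ -752.71 - 114.36*I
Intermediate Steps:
F(w, L) = -25 + L (F(w, L) = L - 25 = -25 + L)
t = -9/7 + I*sqrt(762)/7 (t = -9/7 + sqrt(-577 - 185)/7 = -9/7 + sqrt(-762)/7 = -9/7 + (I*sqrt(762))/7 = -9/7 + I*sqrt(762)/7 ≈ -1.2857 + 3.9435*I)
t*F(4, Y(-3, -4)) - 790 = (-9/7 + I*sqrt(762)/7)*(-25 - 4) - 790 = (-9/7 + I*sqrt(762)/7)*(-29) - 790 = (261/7 - 29*I*sqrt(762)/7) - 790 = -5269/7 - 29*I*sqrt(762)/7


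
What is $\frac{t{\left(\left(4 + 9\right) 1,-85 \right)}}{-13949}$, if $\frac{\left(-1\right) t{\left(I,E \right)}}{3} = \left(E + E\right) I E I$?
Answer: $\frac{563550}{1073} \approx 525.21$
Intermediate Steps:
$t{\left(I,E \right)} = - 6 E^{2} I^{2}$ ($t{\left(I,E \right)} = - 3 \left(E + E\right) I E I = - 3 \cdot 2 E I E I = - 3 \cdot 2 I E^{2} I = - 3 \cdot 2 E^{2} I^{2} = - 6 E^{2} I^{2}$)
$\frac{t{\left(\left(4 + 9\right) 1,-85 \right)}}{-13949} = \frac{\left(-6\right) \left(-85\right)^{2} \left(\left(4 + 9\right) 1\right)^{2}}{-13949} = \left(-6\right) 7225 \left(13 \cdot 1\right)^{2} \left(- \frac{1}{13949}\right) = \left(-6\right) 7225 \cdot 13^{2} \left(- \frac{1}{13949}\right) = \left(-6\right) 7225 \cdot 169 \left(- \frac{1}{13949}\right) = \left(-7326150\right) \left(- \frac{1}{13949}\right) = \frac{563550}{1073}$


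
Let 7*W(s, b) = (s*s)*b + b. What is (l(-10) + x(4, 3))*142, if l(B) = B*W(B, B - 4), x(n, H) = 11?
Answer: 288402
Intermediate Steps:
W(s, b) = b/7 + b*s²/7 (W(s, b) = ((s*s)*b + b)/7 = (s²*b + b)/7 = (b*s² + b)/7 = (b + b*s²)/7 = b/7 + b*s²/7)
l(B) = B*(1 + B²)*(-4 + B)/7 (l(B) = B*((B - 4)*(1 + B²)/7) = B*((-4 + B)*(1 + B²)/7) = B*((1 + B²)*(-4 + B)/7) = B*(1 + B²)*(-4 + B)/7)
(l(-10) + x(4, 3))*142 = ((⅐)*(-10)*(1 + (-10)²)*(-4 - 10) + 11)*142 = ((⅐)*(-10)*(1 + 100)*(-14) + 11)*142 = ((⅐)*(-10)*101*(-14) + 11)*142 = (2020 + 11)*142 = 2031*142 = 288402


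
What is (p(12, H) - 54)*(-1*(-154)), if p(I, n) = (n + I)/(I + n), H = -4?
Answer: -8162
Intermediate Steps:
p(I, n) = 1 (p(I, n) = (I + n)/(I + n) = 1)
(p(12, H) - 54)*(-1*(-154)) = (1 - 54)*(-1*(-154)) = -53*154 = -8162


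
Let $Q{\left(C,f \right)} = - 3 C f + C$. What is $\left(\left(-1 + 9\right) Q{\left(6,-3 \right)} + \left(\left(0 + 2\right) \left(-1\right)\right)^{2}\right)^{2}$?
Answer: $234256$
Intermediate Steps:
$Q{\left(C,f \right)} = C - 3 C f$ ($Q{\left(C,f \right)} = - 3 C f + C = C - 3 C f$)
$\left(\left(-1 + 9\right) Q{\left(6,-3 \right)} + \left(\left(0 + 2\right) \left(-1\right)\right)^{2}\right)^{2} = \left(\left(-1 + 9\right) 6 \left(1 - -9\right) + \left(\left(0 + 2\right) \left(-1\right)\right)^{2}\right)^{2} = \left(8 \cdot 6 \left(1 + 9\right) + \left(2 \left(-1\right)\right)^{2}\right)^{2} = \left(8 \cdot 6 \cdot 10 + \left(-2\right)^{2}\right)^{2} = \left(8 \cdot 60 + 4\right)^{2} = \left(480 + 4\right)^{2} = 484^{2} = 234256$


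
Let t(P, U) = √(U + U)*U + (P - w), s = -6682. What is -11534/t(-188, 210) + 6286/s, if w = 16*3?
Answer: -8391734457/7711990208 - 605535*√105/2308288 ≈ -3.7762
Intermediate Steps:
w = 48
t(P, U) = -48 + P + √2*U^(3/2) (t(P, U) = √(U + U)*U + (P - 1*48) = √(2*U)*U + (P - 48) = (√2*√U)*U + (-48 + P) = √2*U^(3/2) + (-48 + P) = -48 + P + √2*U^(3/2))
-11534/t(-188, 210) + 6286/s = -11534/(-48 - 188 + √2*210^(3/2)) + 6286/(-6682) = -11534/(-48 - 188 + √2*(210*√210)) + 6286*(-1/6682) = -11534/(-48 - 188 + 420*√105) - 3143/3341 = -11534/(-236 + 420*√105) - 3143/3341 = -3143/3341 - 11534/(-236 + 420*√105)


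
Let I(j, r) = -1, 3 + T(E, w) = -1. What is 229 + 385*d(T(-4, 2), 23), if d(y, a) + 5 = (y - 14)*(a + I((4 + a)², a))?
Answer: -154156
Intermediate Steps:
T(E, w) = -4 (T(E, w) = -3 - 1 = -4)
d(y, a) = -5 + (-1 + a)*(-14 + y) (d(y, a) = -5 + (y - 14)*(a - 1) = -5 + (-14 + y)*(-1 + a) = -5 + (-1 + a)*(-14 + y))
229 + 385*d(T(-4, 2), 23) = 229 + 385*(9 - 1*(-4) - 14*23 + 23*(-4)) = 229 + 385*(9 + 4 - 322 - 92) = 229 + 385*(-401) = 229 - 154385 = -154156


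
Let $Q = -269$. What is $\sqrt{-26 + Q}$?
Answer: $i \sqrt{295} \approx 17.176 i$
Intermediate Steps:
$\sqrt{-26 + Q} = \sqrt{-26 - 269} = \sqrt{-295} = i \sqrt{295}$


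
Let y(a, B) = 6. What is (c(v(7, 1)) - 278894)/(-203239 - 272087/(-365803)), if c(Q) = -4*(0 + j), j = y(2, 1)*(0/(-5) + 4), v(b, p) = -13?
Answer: 10205537897/7434516383 ≈ 1.3727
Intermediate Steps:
j = 24 (j = 6*(0/(-5) + 4) = 6*(0*(-⅕) + 4) = 6*(0 + 4) = 6*4 = 24)
c(Q) = -96 (c(Q) = -4*(0 + 24) = -4*24 = -96)
(c(v(7, 1)) - 278894)/(-203239 - 272087/(-365803)) = (-96 - 278894)/(-203239 - 272087/(-365803)) = -278990/(-203239 - 272087*(-1/365803)) = -278990/(-203239 + 272087/365803) = -278990/(-74345163830/365803) = -278990*(-365803/74345163830) = 10205537897/7434516383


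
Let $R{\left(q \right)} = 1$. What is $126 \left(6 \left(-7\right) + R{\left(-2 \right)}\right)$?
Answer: $-5166$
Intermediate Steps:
$126 \left(6 \left(-7\right) + R{\left(-2 \right)}\right) = 126 \left(6 \left(-7\right) + 1\right) = 126 \left(-42 + 1\right) = 126 \left(-41\right) = -5166$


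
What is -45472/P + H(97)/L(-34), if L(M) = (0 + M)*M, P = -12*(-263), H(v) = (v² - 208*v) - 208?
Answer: -21800683/912084 ≈ -23.902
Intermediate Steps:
H(v) = -208 + v² - 208*v
P = 3156
L(M) = M² (L(M) = M*M = M²)
-45472/P + H(97)/L(-34) = -45472/3156 + (-208 + 97² - 208*97)/((-34)²) = -45472*1/3156 + (-208 + 9409 - 20176)/1156 = -11368/789 - 10975*1/1156 = -11368/789 - 10975/1156 = -21800683/912084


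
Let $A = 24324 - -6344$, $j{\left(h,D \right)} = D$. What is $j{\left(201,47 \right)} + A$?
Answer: $30715$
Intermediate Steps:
$A = 30668$ ($A = 24324 + 6344 = 30668$)
$j{\left(201,47 \right)} + A = 47 + 30668 = 30715$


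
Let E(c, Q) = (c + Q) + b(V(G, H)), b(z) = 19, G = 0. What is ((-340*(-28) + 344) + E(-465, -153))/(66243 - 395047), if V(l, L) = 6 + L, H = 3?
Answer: -9265/328804 ≈ -0.028178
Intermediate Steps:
E(c, Q) = 19 + Q + c (E(c, Q) = (c + Q) + 19 = (Q + c) + 19 = 19 + Q + c)
((-340*(-28) + 344) + E(-465, -153))/(66243 - 395047) = ((-340*(-28) + 344) + (19 - 153 - 465))/(66243 - 395047) = ((9520 + 344) - 599)/(-328804) = (9864 - 599)*(-1/328804) = 9265*(-1/328804) = -9265/328804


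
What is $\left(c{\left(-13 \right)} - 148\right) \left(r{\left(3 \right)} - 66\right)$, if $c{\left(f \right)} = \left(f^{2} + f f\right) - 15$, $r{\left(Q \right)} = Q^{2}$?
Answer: $-9975$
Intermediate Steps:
$c{\left(f \right)} = -15 + 2 f^{2}$ ($c{\left(f \right)} = \left(f^{2} + f^{2}\right) - 15 = 2 f^{2} - 15 = -15 + 2 f^{2}$)
$\left(c{\left(-13 \right)} - 148\right) \left(r{\left(3 \right)} - 66\right) = \left(\left(-15 + 2 \left(-13\right)^{2}\right) - 148\right) \left(3^{2} - 66\right) = \left(\left(-15 + 2 \cdot 169\right) - 148\right) \left(9 - 66\right) = \left(\left(-15 + 338\right) - 148\right) \left(-57\right) = \left(323 - 148\right) \left(-57\right) = 175 \left(-57\right) = -9975$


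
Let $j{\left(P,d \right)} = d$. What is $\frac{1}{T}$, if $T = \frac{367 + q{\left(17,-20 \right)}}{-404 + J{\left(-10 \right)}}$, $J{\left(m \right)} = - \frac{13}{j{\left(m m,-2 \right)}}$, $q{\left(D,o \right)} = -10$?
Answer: $- \frac{265}{238} \approx -1.1134$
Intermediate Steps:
$J{\left(m \right)} = \frac{13}{2}$ ($J{\left(m \right)} = - \frac{13}{-2} = \left(-13\right) \left(- \frac{1}{2}\right) = \frac{13}{2}$)
$T = - \frac{238}{265}$ ($T = \frac{367 - 10}{-404 + \frac{13}{2}} = \frac{357}{- \frac{795}{2}} = 357 \left(- \frac{2}{795}\right) = - \frac{238}{265} \approx -0.89811$)
$\frac{1}{T} = \frac{1}{- \frac{238}{265}} = - \frac{265}{238}$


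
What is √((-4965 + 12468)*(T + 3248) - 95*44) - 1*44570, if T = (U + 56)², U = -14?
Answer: -44570 + 2*√9400214 ≈ -38438.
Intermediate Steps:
T = 1764 (T = (-14 + 56)² = 42² = 1764)
√((-4965 + 12468)*(T + 3248) - 95*44) - 1*44570 = √((-4965 + 12468)*(1764 + 3248) - 95*44) - 1*44570 = √(7503*5012 - 4180) - 44570 = √(37605036 - 4180) - 44570 = √37600856 - 44570 = 2*√9400214 - 44570 = -44570 + 2*√9400214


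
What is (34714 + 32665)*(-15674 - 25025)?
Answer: -2742257921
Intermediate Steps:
(34714 + 32665)*(-15674 - 25025) = 67379*(-40699) = -2742257921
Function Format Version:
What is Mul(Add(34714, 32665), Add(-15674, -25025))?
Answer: -2742257921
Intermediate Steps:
Mul(Add(34714, 32665), Add(-15674, -25025)) = Mul(67379, -40699) = -2742257921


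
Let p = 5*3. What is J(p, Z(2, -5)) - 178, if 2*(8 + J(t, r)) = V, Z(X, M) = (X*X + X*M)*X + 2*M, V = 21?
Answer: -351/2 ≈ -175.50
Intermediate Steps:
Z(X, M) = 2*M + X*(X**2 + M*X) (Z(X, M) = (X**2 + M*X)*X + 2*M = X*(X**2 + M*X) + 2*M = 2*M + X*(X**2 + M*X))
p = 15
J(t, r) = 5/2 (J(t, r) = -8 + (1/2)*21 = -8 + 21/2 = 5/2)
J(p, Z(2, -5)) - 178 = 5/2 - 178 = -351/2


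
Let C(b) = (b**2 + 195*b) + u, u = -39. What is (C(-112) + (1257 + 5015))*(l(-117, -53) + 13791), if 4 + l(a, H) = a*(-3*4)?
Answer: -46530033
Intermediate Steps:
C(b) = -39 + b**2 + 195*b (C(b) = (b**2 + 195*b) - 39 = -39 + b**2 + 195*b)
l(a, H) = -4 - 12*a (l(a, H) = -4 + a*(-3*4) = -4 + a*(-12) = -4 - 12*a)
(C(-112) + (1257 + 5015))*(l(-117, -53) + 13791) = ((-39 + (-112)**2 + 195*(-112)) + (1257 + 5015))*((-4 - 12*(-117)) + 13791) = ((-39 + 12544 - 21840) + 6272)*((-4 + 1404) + 13791) = (-9335 + 6272)*(1400 + 13791) = -3063*15191 = -46530033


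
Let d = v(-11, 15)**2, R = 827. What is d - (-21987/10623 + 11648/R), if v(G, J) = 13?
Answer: 459716298/2928407 ≈ 156.99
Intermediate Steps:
d = 169 (d = 13**2 = 169)
d - (-21987/10623 + 11648/R) = 169 - (-21987/10623 + 11648/827) = 169 - (-21987*1/10623 + 11648*(1/827)) = 169 - (-7329/3541 + 11648/827) = 169 - 1*35184485/2928407 = 169 - 35184485/2928407 = 459716298/2928407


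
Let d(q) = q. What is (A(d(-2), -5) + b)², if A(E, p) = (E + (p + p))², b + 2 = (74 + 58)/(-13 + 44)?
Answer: 20557156/961 ≈ 21391.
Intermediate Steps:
b = 70/31 (b = -2 + (74 + 58)/(-13 + 44) = -2 + 132/31 = 70/31 ≈ 2.2581)
A(E, p) = (E + 2*p)²
(A(d(-2), -5) + b)² = ((-2 + 2*(-5))² + 70/31)² = ((-2 - 10)² + 70/31)² = ((-12)² + 70/31)² = (144 + 70/31)² = (4534/31)² = 20557156/961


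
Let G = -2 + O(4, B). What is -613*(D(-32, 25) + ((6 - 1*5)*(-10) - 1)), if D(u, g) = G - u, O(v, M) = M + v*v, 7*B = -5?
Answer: -147120/7 ≈ -21017.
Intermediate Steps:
B = -5/7 (B = (1/7)*(-5) = -5/7 ≈ -0.71429)
O(v, M) = M + v**2
G = 93/7 (G = -2 + (-5/7 + 4**2) = -2 + (-5/7 + 16) = -2 + 107/7 = 93/7 ≈ 13.286)
D(u, g) = 93/7 - u
-613*(D(-32, 25) + ((6 - 1*5)*(-10) - 1)) = -613*((93/7 - 1*(-32)) + ((6 - 1*5)*(-10) - 1)) = -613*((93/7 + 32) + ((6 - 5)*(-10) - 1)) = -613*(317/7 + (1*(-10) - 1)) = -613*(317/7 + (-10 - 1)) = -613*(317/7 - 11) = -613*240/7 = -147120/7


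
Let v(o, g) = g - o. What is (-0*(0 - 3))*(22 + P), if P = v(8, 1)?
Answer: 0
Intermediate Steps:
P = -7 (P = 1 - 1*8 = 1 - 8 = -7)
(-0*(0 - 3))*(22 + P) = (-0*(0 - 3))*(22 - 7) = -0*(-3)*15 = -57*0*15 = 0*15 = 0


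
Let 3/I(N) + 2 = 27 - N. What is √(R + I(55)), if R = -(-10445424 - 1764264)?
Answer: √1220968790/10 ≈ 3494.2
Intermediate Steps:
I(N) = 3/(25 - N) (I(N) = 3/(-2 + (27 - N)) = 3/(25 - N))
R = 12209688 (R = -1752/(1/((-2050 - 1007) - 3912)) = -1752/(1/(-3057 - 3912)) = -1752/(1/(-6969)) = -1752/(-1/6969) = -1752*(-6969) = 12209688)
√(R + I(55)) = √(12209688 - 3/(-25 + 55)) = √(12209688 - 3/30) = √(12209688 - 3*1/30) = √(12209688 - ⅒) = √(122096879/10) = √1220968790/10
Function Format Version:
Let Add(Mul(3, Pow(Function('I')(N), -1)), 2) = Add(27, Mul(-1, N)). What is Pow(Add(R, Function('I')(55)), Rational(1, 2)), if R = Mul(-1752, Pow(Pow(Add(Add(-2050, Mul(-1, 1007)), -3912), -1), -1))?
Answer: Mul(Rational(1, 10), Pow(1220968790, Rational(1, 2))) ≈ 3494.2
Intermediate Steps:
Function('I')(N) = Mul(3, Pow(Add(25, Mul(-1, N)), -1)) (Function('I')(N) = Mul(3, Pow(Add(-2, Add(27, Mul(-1, N))), -1)) = Mul(3, Pow(Add(25, Mul(-1, N)), -1)))
R = 12209688 (R = Mul(-1752, Pow(Pow(Add(Add(-2050, -1007), -3912), -1), -1)) = Mul(-1752, Pow(Pow(Add(-3057, -3912), -1), -1)) = Mul(-1752, Pow(Pow(-6969, -1), -1)) = Mul(-1752, Pow(Rational(-1, 6969), -1)) = Mul(-1752, -6969) = 12209688)
Pow(Add(R, Function('I')(55)), Rational(1, 2)) = Pow(Add(12209688, Mul(-3, Pow(Add(-25, 55), -1))), Rational(1, 2)) = Pow(Add(12209688, Mul(-3, Pow(30, -1))), Rational(1, 2)) = Pow(Add(12209688, Mul(-3, Rational(1, 30))), Rational(1, 2)) = Pow(Add(12209688, Rational(-1, 10)), Rational(1, 2)) = Pow(Rational(122096879, 10), Rational(1, 2)) = Mul(Rational(1, 10), Pow(1220968790, Rational(1, 2)))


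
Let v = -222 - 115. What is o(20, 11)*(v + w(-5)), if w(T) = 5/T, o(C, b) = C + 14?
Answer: -11492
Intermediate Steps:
o(C, b) = 14 + C
v = -337
o(20, 11)*(v + w(-5)) = (14 + 20)*(-337 + 5/(-5)) = 34*(-337 + 5*(-1/5)) = 34*(-337 - 1) = 34*(-338) = -11492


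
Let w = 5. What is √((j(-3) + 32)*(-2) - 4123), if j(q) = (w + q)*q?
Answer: 5*I*√167 ≈ 64.614*I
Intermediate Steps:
j(q) = q*(5 + q) (j(q) = (5 + q)*q = q*(5 + q))
√((j(-3) + 32)*(-2) - 4123) = √((-3*(5 - 3) + 32)*(-2) - 4123) = √((-3*2 + 32)*(-2) - 4123) = √((-6 + 32)*(-2) - 4123) = √(26*(-2) - 4123) = √(-52 - 4123) = √(-4175) = 5*I*√167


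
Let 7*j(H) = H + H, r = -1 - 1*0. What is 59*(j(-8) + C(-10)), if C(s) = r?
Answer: -1357/7 ≈ -193.86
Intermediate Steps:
r = -1 (r = -1 + 0 = -1)
C(s) = -1
j(H) = 2*H/7 (j(H) = (H + H)/7 = (2*H)/7 = 2*H/7)
59*(j(-8) + C(-10)) = 59*((2/7)*(-8) - 1) = 59*(-16/7 - 1) = 59*(-23/7) = -1357/7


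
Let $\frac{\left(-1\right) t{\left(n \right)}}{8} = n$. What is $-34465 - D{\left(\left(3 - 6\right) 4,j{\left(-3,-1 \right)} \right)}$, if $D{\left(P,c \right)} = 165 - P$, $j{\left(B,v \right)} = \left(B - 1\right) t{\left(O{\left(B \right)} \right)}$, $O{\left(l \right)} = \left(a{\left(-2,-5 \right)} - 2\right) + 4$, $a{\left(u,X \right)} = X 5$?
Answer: $-34642$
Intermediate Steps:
$a{\left(u,X \right)} = 5 X$
$O{\left(l \right)} = -23$ ($O{\left(l \right)} = \left(5 \left(-5\right) - 2\right) + 4 = \left(-25 - 2\right) + 4 = -27 + 4 = -23$)
$t{\left(n \right)} = - 8 n$
$j{\left(B,v \right)} = -184 + 184 B$ ($j{\left(B,v \right)} = \left(B - 1\right) \left(\left(-8\right) \left(-23\right)\right) = \left(-1 + B\right) 184 = -184 + 184 B$)
$-34465 - D{\left(\left(3 - 6\right) 4,j{\left(-3,-1 \right)} \right)} = -34465 - \left(165 - \left(3 - 6\right) 4\right) = -34465 - \left(165 - \left(-3\right) 4\right) = -34465 - \left(165 - -12\right) = -34465 - \left(165 + 12\right) = -34465 - 177 = -34642$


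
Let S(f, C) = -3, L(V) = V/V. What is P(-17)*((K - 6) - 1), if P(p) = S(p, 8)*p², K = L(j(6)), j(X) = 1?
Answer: 5202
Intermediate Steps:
L(V) = 1
K = 1
P(p) = -3*p²
P(-17)*((K - 6) - 1) = (-3*(-17)²)*((1 - 6) - 1) = (-3*289)*(-5 - 1) = -867*(-6) = 5202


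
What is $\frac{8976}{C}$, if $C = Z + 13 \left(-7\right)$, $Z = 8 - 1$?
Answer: $- \frac{748}{7} \approx -106.86$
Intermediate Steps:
$Z = 7$
$C = -84$ ($C = 7 + 13 \left(-7\right) = 7 - 91 = -84$)
$\frac{8976}{C} = \frac{8976}{-84} = 8976 \left(- \frac{1}{84}\right) = - \frac{748}{7}$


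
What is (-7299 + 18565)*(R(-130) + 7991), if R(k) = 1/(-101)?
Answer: 9092675940/101 ≈ 9.0026e+7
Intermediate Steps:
R(k) = -1/101
(-7299 + 18565)*(R(-130) + 7991) = (-7299 + 18565)*(-1/101 + 7991) = 11266*(807090/101) = 9092675940/101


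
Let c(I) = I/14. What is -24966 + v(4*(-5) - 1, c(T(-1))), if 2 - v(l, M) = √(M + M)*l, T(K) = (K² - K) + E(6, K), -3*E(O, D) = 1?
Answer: -24964 + √105 ≈ -24954.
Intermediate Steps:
E(O, D) = -⅓ (E(O, D) = -⅓*1 = -⅓)
T(K) = -⅓ + K² - K (T(K) = (K² - K) - ⅓ = -⅓ + K² - K)
c(I) = I/14 (c(I) = I*(1/14) = I/14)
v(l, M) = 2 - l*√2*√M (v(l, M) = 2 - √(M + M)*l = 2 - √(2*M)*l = 2 - √2*√M*l = 2 - l*√2*√M)
-24966 + v(4*(-5) - 1, c(T(-1))) = -24966 + (2 - (4*(-5) - 1)*√2*√((-⅓ + (-1)² - 1*(-1))/14)) = -24966 + (2 - (-20 - 1)*√2*√((-⅓ + 1 + 1)/14)) = -24966 + (2 - 1*(-21)*√2*√((1/14)*(5/3))) = -24966 + (2 - 1*(-21)*√2*√(5/42)) = -24966 + (2 - 1*(-21)*√2*√210/42) = -24966 + (2 + √105) = -24964 + √105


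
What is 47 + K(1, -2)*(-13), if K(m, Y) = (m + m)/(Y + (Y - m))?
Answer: 261/5 ≈ 52.200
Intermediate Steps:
K(m, Y) = 2*m/(-m + 2*Y) (K(m, Y) = (2*m)/(-m + 2*Y) = 2*m/(-m + 2*Y))
47 + K(1, -2)*(-13) = 47 + (2*1/(-1*1 + 2*(-2)))*(-13) = 47 + (2*1/(-1 - 4))*(-13) = 47 + (2*1/(-5))*(-13) = 47 + (2*1*(-1/5))*(-13) = 47 - 2/5*(-13) = 47 + 26/5 = 261/5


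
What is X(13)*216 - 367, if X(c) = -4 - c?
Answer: -4039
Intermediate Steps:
X(13)*216 - 367 = (-4 - 1*13)*216 - 367 = (-4 - 13)*216 - 367 = -17*216 - 367 = -3672 - 367 = -4039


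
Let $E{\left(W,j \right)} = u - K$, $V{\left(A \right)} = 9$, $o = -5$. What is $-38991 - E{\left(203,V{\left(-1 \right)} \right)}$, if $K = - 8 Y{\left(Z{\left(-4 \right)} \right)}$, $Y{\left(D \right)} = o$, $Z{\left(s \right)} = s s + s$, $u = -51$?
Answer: $-38900$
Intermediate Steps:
$Z{\left(s \right)} = s + s^{2}$ ($Z{\left(s \right)} = s^{2} + s = s + s^{2}$)
$Y{\left(D \right)} = -5$
$K = 40$ ($K = \left(-8\right) \left(-5\right) = 40$)
$E{\left(W,j \right)} = -91$ ($E{\left(W,j \right)} = -51 - 40 = -91$)
$-38991 - E{\left(203,V{\left(-1 \right)} \right)} = -38991 - -91 = -38991 + 91 = -38900$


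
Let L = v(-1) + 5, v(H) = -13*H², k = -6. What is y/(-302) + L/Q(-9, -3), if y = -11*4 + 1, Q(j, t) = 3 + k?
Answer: 2545/906 ≈ 2.8091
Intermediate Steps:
Q(j, t) = -3 (Q(j, t) = 3 - 6 = -3)
y = -43 (y = -44 + 1 = -43)
L = -8 (L = -13*(-1)² + 5 = -13*1 + 5 = -13 + 5 = -8)
y/(-302) + L/Q(-9, -3) = -43/(-302) - 8/(-3) = -43*(-1/302) - 8*(-⅓) = 43/302 + 8/3 = 2545/906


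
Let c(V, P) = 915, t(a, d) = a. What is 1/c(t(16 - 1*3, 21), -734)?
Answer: 1/915 ≈ 0.0010929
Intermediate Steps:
1/c(t(16 - 1*3, 21), -734) = 1/915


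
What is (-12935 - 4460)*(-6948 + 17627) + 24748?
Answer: -185736457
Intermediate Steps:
(-12935 - 4460)*(-6948 + 17627) + 24748 = -17395*10679 + 24748 = -185761205 + 24748 = -185736457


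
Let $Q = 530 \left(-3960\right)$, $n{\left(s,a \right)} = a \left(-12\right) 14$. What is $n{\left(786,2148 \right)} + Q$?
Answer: $-2459664$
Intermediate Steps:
$n{\left(s,a \right)} = - 168 a$ ($n{\left(s,a \right)} = - 12 a 14 = - 168 a$)
$Q = -2098800$
$n{\left(786,2148 \right)} + Q = \left(-168\right) 2148 - 2098800 = -360864 - 2098800 = -2459664$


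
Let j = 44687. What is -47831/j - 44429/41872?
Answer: -3988178355/1871134064 ≈ -2.1314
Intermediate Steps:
-47831/j - 44429/41872 = -47831/44687 - 44429/41872 = -3988178355/1871134064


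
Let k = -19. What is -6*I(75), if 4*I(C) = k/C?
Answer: 19/50 ≈ 0.38000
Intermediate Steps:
I(C) = -19/(4*C) (I(C) = (-19/C)/4 = -19/(4*C))
-6*I(75) = -(-57)/(2*75) = -6*(-19/300) = 19/50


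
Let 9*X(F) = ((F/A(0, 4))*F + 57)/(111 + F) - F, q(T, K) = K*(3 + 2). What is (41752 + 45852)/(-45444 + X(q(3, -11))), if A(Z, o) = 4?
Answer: -58869888/30533177 ≈ -1.9281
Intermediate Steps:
q(T, K) = 5*K (q(T, K) = K*5 = 5*K)
X(F) = -F/9 + (57 + F**2/4)/(9*(111 + F)) (X(F) = (((F/4)*F + 57)/(111 + F) - F)/9 = ((F**2/4 + 57)/(111 + F) - F)/9 = ((57 + F**2/4)/(111 + F) - F)/9 = (-F + (57 + F**2/4)/(111 + F))/9 = -F/9 + (57 + F**2/4)/(9*(111 + F)))
(41752 + 45852)/(-45444 + X(q(3, -11))) = (41752 + 45852)/(-45444 + (76 - (5*(-11))**2 - 740*(-11))/(12*(111 + 5*(-11)))) = 87604/(-45444 + (76 - 1*(-55)**2 - 148*(-55))/(12*(111 - 55))) = 87604/(-45444 + (1/12)*(76 - 1*3025 + 8140)/56) = 87604/(-45444 + (1/12)*(1/56)*(76 - 3025 + 8140)) = 87604/(-45444 + (1/12)*(1/56)*5191) = 87604/(-45444 + 5191/672) = 87604/(-30533177/672) = 87604*(-672/30533177) = -58869888/30533177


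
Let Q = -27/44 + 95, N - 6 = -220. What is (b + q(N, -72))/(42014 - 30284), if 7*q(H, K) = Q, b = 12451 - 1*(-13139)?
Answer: 7885873/3612840 ≈ 2.1827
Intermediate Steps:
b = 25590 (b = 12451 + 13139 = 25590)
N = -214 (N = 6 - 220 = -214)
Q = 4153/44 (Q = -27*1/44 + 95 = -27/44 + 95 = 4153/44 ≈ 94.386)
q(H, K) = 4153/308 (q(H, K) = (⅐)*(4153/44) = 4153/308)
(b + q(N, -72))/(42014 - 30284) = (25590 + 4153/308)/(42014 - 30284) = (7885873/308)/11730 = (7885873/308)*(1/11730) = 7885873/3612840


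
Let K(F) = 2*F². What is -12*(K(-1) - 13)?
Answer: 132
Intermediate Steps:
-12*(K(-1) - 13) = -12*(2*(-1)² - 13) = -12*(2*1 - 13) = -12*(2 - 13) = -12*(-11) = 132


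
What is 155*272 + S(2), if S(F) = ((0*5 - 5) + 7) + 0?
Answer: 42162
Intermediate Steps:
S(F) = 2 (S(F) = ((0 - 5) + 7) + 0 = (-5 + 7) + 0 = 2 + 0 = 2)
155*272 + S(2) = 155*272 + 2 = 42160 + 2 = 42162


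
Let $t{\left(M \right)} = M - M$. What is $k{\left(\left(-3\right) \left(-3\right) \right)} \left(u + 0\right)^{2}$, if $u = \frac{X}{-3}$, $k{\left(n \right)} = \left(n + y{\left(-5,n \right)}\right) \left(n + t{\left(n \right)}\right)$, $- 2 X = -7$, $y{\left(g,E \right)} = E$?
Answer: $\frac{441}{2} \approx 220.5$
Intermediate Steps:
$t{\left(M \right)} = 0$
$X = \frac{7}{2}$ ($X = \left(- \frac{1}{2}\right) \left(-7\right) = \frac{7}{2} \approx 3.5$)
$k{\left(n \right)} = 2 n^{2}$ ($k{\left(n \right)} = \left(n + n\right) \left(n + 0\right) = 2 n n = 2 n^{2}$)
$u = - \frac{7}{6}$ ($u = \frac{7}{2 \left(-3\right)} = \frac{7}{2} \left(- \frac{1}{3}\right) = - \frac{7}{6} \approx -1.1667$)
$k{\left(\left(-3\right) \left(-3\right) \right)} \left(u + 0\right)^{2} = 2 \left(\left(-3\right) \left(-3\right)\right)^{2} \left(- \frac{7}{6} + 0\right)^{2} = 2 \cdot 9^{2} \left(- \frac{7}{6}\right)^{2} = 2 \cdot 81 \cdot \frac{49}{36} = 162 \cdot \frac{49}{36} = \frac{441}{2}$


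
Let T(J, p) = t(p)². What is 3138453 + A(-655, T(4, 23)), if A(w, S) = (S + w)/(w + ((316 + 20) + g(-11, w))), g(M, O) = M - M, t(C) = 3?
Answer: 1001167153/319 ≈ 3.1385e+6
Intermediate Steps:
g(M, O) = 0
T(J, p) = 9 (T(J, p) = 3² = 9)
A(w, S) = (S + w)/(336 + w) (A(w, S) = (S + w)/(w + ((316 + 20) + 0)) = (S + w)/(w + (336 + 0)) = (S + w)/(w + 336) = (S + w)/(336 + w))
3138453 + A(-655, T(4, 23)) = 3138453 + (9 - 655)/(336 - 655) = 3138453 - 646/(-319) = 3138453 - 1/319*(-646) = 3138453 + 646/319 = 1001167153/319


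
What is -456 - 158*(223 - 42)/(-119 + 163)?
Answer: -24331/22 ≈ -1106.0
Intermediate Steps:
-456 - 158*(223 - 42)/(-119 + 163) = -456 - 28598/44 = -456 - 158*181/44 = -456 - 14299/22 = -24331/22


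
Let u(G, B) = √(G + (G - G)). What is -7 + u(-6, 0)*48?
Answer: -7 + 48*I*√6 ≈ -7.0 + 117.58*I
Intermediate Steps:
u(G, B) = √G (u(G, B) = √(G + 0) = √G)
-7 + u(-6, 0)*48 = -7 + √(-6)*48 = -7 + (I*√6)*48 = -7 + 48*I*√6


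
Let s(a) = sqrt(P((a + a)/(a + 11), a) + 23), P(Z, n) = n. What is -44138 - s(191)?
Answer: -44138 - sqrt(214) ≈ -44153.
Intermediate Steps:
s(a) = sqrt(23 + a) (s(a) = sqrt(a + 23) = sqrt(23 + a))
-44138 - s(191) = -44138 - sqrt(23 + 191) = -44138 - sqrt(214)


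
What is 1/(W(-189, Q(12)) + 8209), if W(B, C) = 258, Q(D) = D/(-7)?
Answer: 1/8467 ≈ 0.00011811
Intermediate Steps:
Q(D) = -D/7 (Q(D) = D*(-⅐) = -D/7)
1/(W(-189, Q(12)) + 8209) = 1/(258 + 8209) = 1/8467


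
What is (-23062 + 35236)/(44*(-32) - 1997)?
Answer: -4058/1135 ≈ -3.5753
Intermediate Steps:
(-23062 + 35236)/(44*(-32) - 1997) = 12174/(-1408 - 1997) = 12174/(-3405) = 12174*(-1/3405) = -4058/1135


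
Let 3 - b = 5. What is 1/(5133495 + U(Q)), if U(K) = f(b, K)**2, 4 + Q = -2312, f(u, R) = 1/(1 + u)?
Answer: 1/5133496 ≈ 1.9480e-7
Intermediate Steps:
b = -2 (b = 3 - 1*5 = 3 - 5 = -2)
Q = -2316 (Q = -4 - 2312 = -2316)
U(K) = 1 (U(K) = (1/(1 - 2))**2 = (1/(-1))**2 = (-1)**2 = 1)
1/(5133495 + U(Q)) = 1/(5133495 + 1) = 1/5133496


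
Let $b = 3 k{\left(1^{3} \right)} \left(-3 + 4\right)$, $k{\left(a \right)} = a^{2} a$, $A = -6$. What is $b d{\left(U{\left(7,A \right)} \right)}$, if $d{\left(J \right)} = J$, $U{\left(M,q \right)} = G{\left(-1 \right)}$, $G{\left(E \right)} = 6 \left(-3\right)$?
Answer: $-54$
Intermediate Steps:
$G{\left(E \right)} = -18$
$U{\left(M,q \right)} = -18$
$k{\left(a \right)} = a^{3}$
$b = 3$ ($b = 3 \left(1^{3}\right)^{3} \left(-3 + 4\right) = 3 \cdot 1^{3} \cdot 1 = 3 \cdot 1 \cdot 1 = 3 \cdot 1 = 3$)
$b d{\left(U{\left(7,A \right)} \right)} = 3 \left(-18\right) = -54$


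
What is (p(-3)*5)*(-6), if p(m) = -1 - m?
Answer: -60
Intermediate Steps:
(p(-3)*5)*(-6) = ((-1 - 1*(-3))*5)*(-6) = ((-1 + 3)*5)*(-6) = (2*5)*(-6) = 10*(-6) = -60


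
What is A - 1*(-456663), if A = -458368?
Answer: -1705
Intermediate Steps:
A - 1*(-456663) = -458368 - 1*(-456663) = -458368 + 456663 = -1705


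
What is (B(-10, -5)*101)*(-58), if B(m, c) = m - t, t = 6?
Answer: 93728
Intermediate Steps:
B(m, c) = -6 + m (B(m, c) = m - 1*6 = m - 6 = -6 + m)
(B(-10, -5)*101)*(-58) = ((-6 - 10)*101)*(-58) = -16*101*(-58) = -1616*(-58) = 93728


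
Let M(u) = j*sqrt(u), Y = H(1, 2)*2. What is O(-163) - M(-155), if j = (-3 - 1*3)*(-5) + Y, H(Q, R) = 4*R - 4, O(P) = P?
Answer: -163 - 38*I*sqrt(155) ≈ -163.0 - 473.1*I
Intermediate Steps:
H(Q, R) = -4 + 4*R
Y = 8 (Y = (-4 + 4*2)*2 = (-4 + 8)*2 = 4*2 = 8)
j = 38 (j = (-3 - 1*3)*(-5) + 8 = (-3 - 3)*(-5) + 8 = -6*(-5) + 8 = 30 + 8 = 38)
M(u) = 38*sqrt(u)
O(-163) - M(-155) = -163 - 38*sqrt(-155) = -163 - 38*I*sqrt(155)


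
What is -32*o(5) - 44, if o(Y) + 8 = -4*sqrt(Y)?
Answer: 212 + 128*sqrt(5) ≈ 498.22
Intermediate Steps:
o(Y) = -8 - 4*sqrt(Y)
-32*o(5) - 44 = -32*(-8 - 4*sqrt(5)) - 44 = (256 + 128*sqrt(5)) - 44 = 212 + 128*sqrt(5)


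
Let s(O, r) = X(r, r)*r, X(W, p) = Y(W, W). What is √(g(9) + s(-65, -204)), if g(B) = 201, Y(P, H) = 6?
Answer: I*√1023 ≈ 31.984*I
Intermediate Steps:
X(W, p) = 6
s(O, r) = 6*r
√(g(9) + s(-65, -204)) = √(201 + 6*(-204)) = √(201 - 1224) = √(-1023) = I*√1023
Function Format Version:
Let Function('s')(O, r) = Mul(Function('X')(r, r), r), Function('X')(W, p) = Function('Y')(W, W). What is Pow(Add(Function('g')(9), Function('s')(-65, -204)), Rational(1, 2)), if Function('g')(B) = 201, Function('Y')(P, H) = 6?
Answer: Mul(I, Pow(1023, Rational(1, 2))) ≈ Mul(31.984, I)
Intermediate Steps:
Function('X')(W, p) = 6
Function('s')(O, r) = Mul(6, r)
Pow(Add(Function('g')(9), Function('s')(-65, -204)), Rational(1, 2)) = Pow(Add(201, Mul(6, -204)), Rational(1, 2)) = Pow(Add(201, -1224), Rational(1, 2)) = Pow(-1023, Rational(1, 2)) = Mul(I, Pow(1023, Rational(1, 2)))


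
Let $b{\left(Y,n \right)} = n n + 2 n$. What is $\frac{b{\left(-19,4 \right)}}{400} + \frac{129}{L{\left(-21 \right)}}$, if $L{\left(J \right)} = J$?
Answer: $- \frac{2129}{350} \approx -6.0829$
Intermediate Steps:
$b{\left(Y,n \right)} = n^{2} + 2 n$
$\frac{b{\left(-19,4 \right)}}{400} + \frac{129}{L{\left(-21 \right)}} = \frac{4 \left(2 + 4\right)}{400} + \frac{129}{-21} = 4 \cdot 6 \cdot \frac{1}{400} + 129 \left(- \frac{1}{21}\right) = 24 \cdot \frac{1}{400} - \frac{43}{7} = \frac{3}{50} - \frac{43}{7} = - \frac{2129}{350}$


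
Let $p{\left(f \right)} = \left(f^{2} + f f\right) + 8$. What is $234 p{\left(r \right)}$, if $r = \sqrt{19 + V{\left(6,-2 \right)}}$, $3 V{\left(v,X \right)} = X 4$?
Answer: $9516$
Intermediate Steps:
$V{\left(v,X \right)} = \frac{4 X}{3}$ ($V{\left(v,X \right)} = \frac{X 4}{3} = \frac{4 X}{3}$)
$r = \frac{7 \sqrt{3}}{3}$ ($r = \sqrt{19 + \frac{4}{3} \left(-2\right)} = \sqrt{19 - \frac{8}{3}} = \sqrt{\frac{49}{3}} = \frac{7 \sqrt{3}}{3} \approx 4.0415$)
$p{\left(f \right)} = 8 + 2 f^{2}$ ($p{\left(f \right)} = \left(f^{2} + f^{2}\right) + 8 = 2 f^{2} + 8 = 8 + 2 f^{2}$)
$234 p{\left(r \right)} = 234 \left(8 + 2 \left(\frac{7 \sqrt{3}}{3}\right)^{2}\right) = 234 \left(8 + 2 \cdot \frac{49}{3}\right) = 234 \left(8 + \frac{98}{3}\right) = 234 \cdot \frac{122}{3} = 9516$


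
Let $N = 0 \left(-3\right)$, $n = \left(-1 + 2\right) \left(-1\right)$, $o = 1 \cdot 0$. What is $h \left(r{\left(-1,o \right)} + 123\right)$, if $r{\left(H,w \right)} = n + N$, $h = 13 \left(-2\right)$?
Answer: $-3172$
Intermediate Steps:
$o = 0$
$h = -26$
$n = -1$ ($n = 1 \left(-1\right) = -1$)
$N = 0$
$r{\left(H,w \right)} = -1$ ($r{\left(H,w \right)} = -1 + 0 = -1$)
$h \left(r{\left(-1,o \right)} + 123\right) = - 26 \left(-1 + 123\right) = \left(-26\right) 122 = -3172$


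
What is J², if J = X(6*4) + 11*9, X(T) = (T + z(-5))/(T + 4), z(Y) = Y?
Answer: 7789681/784 ≈ 9935.8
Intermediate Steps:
X(T) = (-5 + T)/(4 + T) (X(T) = (T - 5)/(T + 4) = (-5 + T)/(4 + T))
J = 2791/28 (J = (-5 + 6*4)/(4 + 6*4) + 11*9 = (-5 + 24)/(4 + 24) + 99 = 19/28 + 99 = 2791/28 ≈ 99.679)
J² = (2791/28)² = 7789681/784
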